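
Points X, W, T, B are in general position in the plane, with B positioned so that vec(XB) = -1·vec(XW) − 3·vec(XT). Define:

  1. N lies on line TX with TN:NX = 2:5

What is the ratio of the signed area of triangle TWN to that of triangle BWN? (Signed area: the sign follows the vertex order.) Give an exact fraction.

Work in coordinates with X = (0, 0), W = (1, 0), T = (0, 1), B = (-1, -3).
1. N lies on line TX with TN:NX = 2:5 ⇒ N = (0, 5/7)
2·[TWN] = -2/7, 2·[BWN] = 31/7
[TWN]:[BWN] = -2/7:31/7 = -2/31

[TWN]:[BWN] = -2/31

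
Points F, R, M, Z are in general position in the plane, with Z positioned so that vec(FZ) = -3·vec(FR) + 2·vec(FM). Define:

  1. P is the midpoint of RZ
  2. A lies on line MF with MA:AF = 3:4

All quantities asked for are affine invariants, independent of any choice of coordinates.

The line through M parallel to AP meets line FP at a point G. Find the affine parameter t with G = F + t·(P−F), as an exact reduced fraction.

t = 7/4

Set F = (0, 0), R = (1, 0), M = (0, 1), Z = (-3, 2); any affine frame gives the same invariant.
1. P is the midpoint of RZ ⇒ P = (-1, 1)
2. A lies on line MF with MA:AF = 3:4 ⇒ A = (0, 4/7)
through M parallel to AP: direction (-1, 3/7); meets FP at G = (-7/4, 7/4)
G = F + t·(P−F) with t = 7/4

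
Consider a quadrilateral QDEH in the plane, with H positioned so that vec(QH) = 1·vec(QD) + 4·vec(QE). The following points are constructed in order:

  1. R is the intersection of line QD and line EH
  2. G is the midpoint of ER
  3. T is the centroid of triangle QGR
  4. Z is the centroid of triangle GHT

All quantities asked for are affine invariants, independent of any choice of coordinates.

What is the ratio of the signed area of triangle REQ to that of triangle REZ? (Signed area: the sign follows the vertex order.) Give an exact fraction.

Assign Q = (0, 0), D = (1, 0), E = (0, 1), H = (1, 4) — the answer is frame-independent, so this choice is without loss of generality.
1. R is the intersection of line QD and line EH ⇒ R = (-1/3, 0)
2. G is the midpoint of ER ⇒ G = (-1/6, 1/2)
3. T is the centroid of triangle QGR ⇒ T = (-1/6, 1/6)
4. Z is the centroid of triangle GHT ⇒ Z = (2/9, 14/9)
2·[REQ] = -1/3, 2·[REZ] = -1/27
[REQ]:[REZ] = -1/3:-1/27 = 9

[REQ]:[REZ] = 9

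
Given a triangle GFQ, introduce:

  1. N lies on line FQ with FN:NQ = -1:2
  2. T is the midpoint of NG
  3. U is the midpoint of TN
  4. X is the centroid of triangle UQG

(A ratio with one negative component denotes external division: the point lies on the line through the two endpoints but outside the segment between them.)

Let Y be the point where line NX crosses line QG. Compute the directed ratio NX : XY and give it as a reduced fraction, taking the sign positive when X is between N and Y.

NX:XY = 3

Choose coordinates G = (0, 0), F = (1, 0), Q = (0, 1).
1. N lies on line FQ with FN:NQ = -1:2 ⇒ N = (2, -1)
2. T is the midpoint of NG ⇒ T = (1, -1/2)
3. U is the midpoint of TN ⇒ U = (3/2, -3/4)
4. X is the centroid of triangle UQG ⇒ X = (1/2, 1/12)
line NX meets QG at Y = (0, 4/9)
X = N + t·(Y−N) with t = 3/4, so NX:XY = 3/4:1/4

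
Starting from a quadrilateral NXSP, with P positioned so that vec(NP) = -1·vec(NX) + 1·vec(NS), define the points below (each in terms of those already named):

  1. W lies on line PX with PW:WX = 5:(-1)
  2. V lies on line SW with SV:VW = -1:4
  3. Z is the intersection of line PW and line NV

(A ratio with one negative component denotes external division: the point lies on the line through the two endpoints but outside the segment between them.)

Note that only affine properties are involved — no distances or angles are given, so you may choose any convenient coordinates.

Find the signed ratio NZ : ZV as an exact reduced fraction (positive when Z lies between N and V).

Assign N = (0, 0), X = (1, 0), S = (0, 1), P = (-1, 1) — the answer is frame-independent, so this choice is without loss of generality.
1. W lies on line PX with PW:WX = 5:(-1) ⇒ W = (3/2, -1/4)
2. V lies on line SW with SV:VW = -1:4 ⇒ V = (-1/2, 17/12)
3. Z is the intersection of line PW and line NV ⇒ Z = (-3/14, 17/28)
Z = N + t·(V−N) with t = 3/7, so NZ:ZV = t:(1−t) = 3/7:4/7

NZ:ZV = 3/4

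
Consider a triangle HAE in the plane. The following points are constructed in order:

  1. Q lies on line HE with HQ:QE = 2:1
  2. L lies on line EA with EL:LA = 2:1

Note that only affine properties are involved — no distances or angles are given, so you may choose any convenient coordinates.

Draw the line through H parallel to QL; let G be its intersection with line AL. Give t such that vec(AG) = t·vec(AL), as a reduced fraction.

t = -3

Work in coordinates with H = (0, 0), A = (1, 0), E = (0, 1).
1. Q lies on line HE with HQ:QE = 2:1 ⇒ Q = (0, 2/3)
2. L lies on line EA with EL:LA = 2:1 ⇒ L = (2/3, 1/3)
through H parallel to QL: direction (2/3, -1/3); meets AL at G = (2, -1)
G = A + t·(L−A) with t = -3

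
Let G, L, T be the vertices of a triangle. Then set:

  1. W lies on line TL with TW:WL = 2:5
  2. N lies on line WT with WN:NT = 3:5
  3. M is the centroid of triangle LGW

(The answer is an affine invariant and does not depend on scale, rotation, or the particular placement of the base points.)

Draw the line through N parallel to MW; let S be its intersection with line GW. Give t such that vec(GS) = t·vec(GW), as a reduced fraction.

t = 17/20

Assign G = (0, 0), L = (1, 0), T = (0, 1) — the answer is frame-independent, so this choice is without loss of generality.
1. W lies on line TL with TW:WL = 2:5 ⇒ W = (2/7, 5/7)
2. N lies on line WT with WN:NT = 3:5 ⇒ N = (5/28, 23/28)
3. M is the centroid of triangle LGW ⇒ M = (3/7, 5/21)
through N parallel to MW: direction (-1/7, 10/21); meets GW at S = (17/70, 17/28)
S = G + t·(W−G) with t = 17/20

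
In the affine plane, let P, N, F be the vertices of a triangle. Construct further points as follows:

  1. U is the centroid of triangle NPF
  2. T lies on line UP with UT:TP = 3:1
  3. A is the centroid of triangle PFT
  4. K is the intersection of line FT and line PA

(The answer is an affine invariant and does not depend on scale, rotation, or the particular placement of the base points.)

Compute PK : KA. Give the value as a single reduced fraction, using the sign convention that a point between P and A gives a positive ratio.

PK:KA = -3

Set P = (0, 0), N = (1, 0), F = (0, 1); any affine frame gives the same invariant.
1. U is the centroid of triangle NPF ⇒ U = (1/3, 1/3)
2. T lies on line UP with UT:TP = 3:1 ⇒ T = (1/12, 1/12)
3. A is the centroid of triangle PFT ⇒ A = (1/36, 13/36)
4. K is the intersection of line FT and line PA ⇒ K = (1/24, 13/24)
K = P + t·(A−P) with t = 3/2, so PK:KA = t:(1−t) = 3/2:-1/2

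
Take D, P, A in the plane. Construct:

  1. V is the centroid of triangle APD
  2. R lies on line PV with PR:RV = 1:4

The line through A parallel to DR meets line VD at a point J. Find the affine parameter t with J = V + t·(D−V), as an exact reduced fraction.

Assign D = (0, 0), P = (1, 0), A = (0, 1) — the answer is frame-independent, so this choice is without loss of generality.
1. V is the centroid of triangle APD ⇒ V = (1/3, 1/3)
2. R lies on line PV with PR:RV = 1:4 ⇒ R = (13/15, 1/15)
through A parallel to DR: direction (13/15, 1/15); meets VD at J = (13/12, 13/12)
J = V + t·(D−V) with t = -9/4

t = -9/4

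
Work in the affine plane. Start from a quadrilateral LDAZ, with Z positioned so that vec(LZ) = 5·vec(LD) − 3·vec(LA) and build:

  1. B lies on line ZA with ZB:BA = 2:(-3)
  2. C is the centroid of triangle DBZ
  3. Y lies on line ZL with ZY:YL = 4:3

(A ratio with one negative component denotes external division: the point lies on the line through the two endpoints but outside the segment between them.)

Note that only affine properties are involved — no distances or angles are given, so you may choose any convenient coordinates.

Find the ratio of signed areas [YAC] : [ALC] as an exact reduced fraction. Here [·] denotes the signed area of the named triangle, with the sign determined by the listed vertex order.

Choose coordinates L = (0, 0), D = (1, 0), A = (0, 1), Z = (5, -3).
1. B lies on line ZA with ZB:BA = 2:(-3) ⇒ B = (15, -11)
2. C is the centroid of triangle DBZ ⇒ C = (7, -14/3)
3. Y lies on line ZL with ZY:YL = 4:3 ⇒ Y = (15/7, -9/7)
2·[YAC] = -27/7, 2·[ALC] = 7
[YAC]:[ALC] = -27/7:7 = -27/49

[YAC]:[ALC] = -27/49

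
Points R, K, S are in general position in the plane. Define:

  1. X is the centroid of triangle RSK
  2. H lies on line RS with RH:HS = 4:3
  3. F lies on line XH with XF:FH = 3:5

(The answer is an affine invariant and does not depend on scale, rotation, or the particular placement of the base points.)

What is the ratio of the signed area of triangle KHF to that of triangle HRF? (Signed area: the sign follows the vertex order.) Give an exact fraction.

[KHF]:[HRF] = 1/4

Choose coordinates R = (0, 0), K = (1, 0), S = (0, 1).
1. X is the centroid of triangle RSK ⇒ X = (1/3, 1/3)
2. H lies on line RS with RH:HS = 4:3 ⇒ H = (0, 4/7)
3. F lies on line XH with XF:FH = 3:5 ⇒ F = (5/24, 71/168)
2·[KHF] = 5/168, 2·[HRF] = 5/42
[KHF]:[HRF] = 5/168:5/42 = 1/4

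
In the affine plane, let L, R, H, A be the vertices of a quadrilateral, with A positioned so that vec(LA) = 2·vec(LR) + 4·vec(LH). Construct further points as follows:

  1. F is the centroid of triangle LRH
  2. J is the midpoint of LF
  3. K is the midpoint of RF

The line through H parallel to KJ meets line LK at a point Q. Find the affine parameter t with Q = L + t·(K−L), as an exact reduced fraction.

t = 6

Choose coordinates L = (0, 0), R = (1, 0), H = (0, 1), A = (2, 4).
1. F is the centroid of triangle LRH ⇒ F = (1/3, 1/3)
2. J is the midpoint of LF ⇒ J = (1/6, 1/6)
3. K is the midpoint of RF ⇒ K = (2/3, 1/6)
through H parallel to KJ: direction (-1/2, 0); meets LK at Q = (4, 1)
Q = L + t·(K−L) with t = 6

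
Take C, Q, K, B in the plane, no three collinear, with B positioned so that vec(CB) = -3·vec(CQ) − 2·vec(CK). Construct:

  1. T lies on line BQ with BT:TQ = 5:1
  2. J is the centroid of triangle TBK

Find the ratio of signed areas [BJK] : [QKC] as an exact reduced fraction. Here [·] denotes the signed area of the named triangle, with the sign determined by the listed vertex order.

[BJK]:[QKC] = 5/3

Assign C = (0, 0), Q = (1, 0), K = (0, 1), B = (-3, -2) — the answer is frame-independent, so this choice is without loss of generality.
1. T lies on line BQ with BT:TQ = 5:1 ⇒ T = (1/3, -1/3)
2. J is the centroid of triangle TBK ⇒ J = (-8/9, -4/9)
2·[BJK] = 5/3, 2·[QKC] = 1
[BJK]:[QKC] = 5/3:1 = 5/3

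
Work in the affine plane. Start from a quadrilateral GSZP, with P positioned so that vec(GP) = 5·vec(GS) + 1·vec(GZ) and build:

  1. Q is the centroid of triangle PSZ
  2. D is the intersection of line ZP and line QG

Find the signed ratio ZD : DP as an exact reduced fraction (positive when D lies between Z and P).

ZD:DP = 3/2

Work in coordinates with G = (0, 0), S = (1, 0), Z = (0, 1), P = (5, 1).
1. Q is the centroid of triangle PSZ ⇒ Q = (2, 2/3)
2. D is the intersection of line ZP and line QG ⇒ D = (3, 1)
D = Z + t·(P−Z) with t = 3/5, so ZD:DP = t:(1−t) = 3/5:2/5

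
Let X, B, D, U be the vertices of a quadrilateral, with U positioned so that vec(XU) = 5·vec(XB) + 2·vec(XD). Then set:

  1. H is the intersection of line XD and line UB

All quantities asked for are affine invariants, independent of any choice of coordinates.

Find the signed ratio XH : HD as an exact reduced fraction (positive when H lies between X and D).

XH:HD = -1/3

Choose coordinates X = (0, 0), B = (1, 0), D = (0, 1), U = (5, 2).
1. H is the intersection of line XD and line UB ⇒ H = (0, -1/2)
H = X + t·(D−X) with t = -1/2, so XH:HD = t:(1−t) = -1/2:3/2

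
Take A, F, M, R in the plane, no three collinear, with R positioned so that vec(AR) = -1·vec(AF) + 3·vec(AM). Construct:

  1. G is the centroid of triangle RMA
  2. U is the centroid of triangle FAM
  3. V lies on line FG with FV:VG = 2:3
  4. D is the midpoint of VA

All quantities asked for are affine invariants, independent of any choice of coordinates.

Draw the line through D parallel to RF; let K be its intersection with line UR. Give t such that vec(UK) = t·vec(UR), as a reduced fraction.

t = -13/40

Set A = (0, 0), F = (1, 0), M = (0, 1), R = (-1, 3); any affine frame gives the same invariant.
1. G is the centroid of triangle RMA ⇒ G = (-1/3, 4/3)
2. U is the centroid of triangle FAM ⇒ U = (1/3, 1/3)
3. V lies on line FG with FV:VG = 2:3 ⇒ V = (7/15, 8/15)
4. D is the midpoint of VA ⇒ D = (7/30, 4/15)
through D parallel to RF: direction (2, -3); meets UR at K = (23/30, -8/15)
K = U + t·(R−U) with t = -13/40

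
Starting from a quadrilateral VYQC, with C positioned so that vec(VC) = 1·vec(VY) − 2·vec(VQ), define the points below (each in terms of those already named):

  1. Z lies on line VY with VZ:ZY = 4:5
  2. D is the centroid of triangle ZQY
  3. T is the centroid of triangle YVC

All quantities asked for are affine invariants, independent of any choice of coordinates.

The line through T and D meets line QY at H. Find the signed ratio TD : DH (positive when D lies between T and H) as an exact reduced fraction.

Assign V = (0, 0), Y = (1, 0), Q = (0, 1), C = (1, -2) — the answer is frame-independent, so this choice is without loss of generality.
1. Z lies on line VY with VZ:ZY = 4:5 ⇒ Z = (4/9, 0)
2. D is the centroid of triangle ZQY ⇒ D = (13/27, 1/3)
3. T is the centroid of triangle YVC ⇒ T = (2/3, -2/3)
line TD meets QY at H = (29/66, 37/66)
D = T + t·(H−T) with t = 22/27, so TD:DH = 22/27:5/27

TD:DH = 22/5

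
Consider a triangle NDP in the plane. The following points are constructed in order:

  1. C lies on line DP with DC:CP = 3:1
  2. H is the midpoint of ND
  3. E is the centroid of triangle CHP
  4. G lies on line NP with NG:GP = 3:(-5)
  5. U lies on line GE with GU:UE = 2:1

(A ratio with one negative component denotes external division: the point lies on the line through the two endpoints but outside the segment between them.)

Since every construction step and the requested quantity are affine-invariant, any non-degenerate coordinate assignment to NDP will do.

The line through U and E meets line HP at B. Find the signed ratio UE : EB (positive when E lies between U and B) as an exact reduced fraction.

UE:EB = -31/3

Choose coordinates N = (0, 0), D = (1, 0), P = (0, 1).
1. C lies on line DP with DC:CP = 3:1 ⇒ C = (1/4, 3/4)
2. H is the midpoint of ND ⇒ H = (1/2, 0)
3. E is the centroid of triangle CHP ⇒ E = (1/4, 7/12)
4. G lies on line NP with NG:GP = 3:(-5) ⇒ G = (0, -3/2)
5. U lies on line GE with GU:UE = 2:1 ⇒ U = (1/6, -1/9)
line UE meets HP at B = (15/62, 16/31)
E = U + t·(B−U) with t = 31/28, so UE:EB = 31/28:-3/28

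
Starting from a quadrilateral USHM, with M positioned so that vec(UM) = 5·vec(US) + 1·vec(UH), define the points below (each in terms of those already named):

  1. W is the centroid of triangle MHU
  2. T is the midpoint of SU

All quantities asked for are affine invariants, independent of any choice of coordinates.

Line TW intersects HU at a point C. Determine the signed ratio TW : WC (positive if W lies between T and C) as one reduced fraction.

TW:WC = -7/10

Work in coordinates with U = (0, 0), S = (1, 0), H = (0, 1), M = (5, 1).
1. W is the centroid of triangle MHU ⇒ W = (5/3, 2/3)
2. T is the midpoint of SU ⇒ T = (1/2, 0)
line TW meets HU at C = (0, -2/7)
W = T + t·(C−T) with t = -7/3, so TW:WC = -7/3:10/3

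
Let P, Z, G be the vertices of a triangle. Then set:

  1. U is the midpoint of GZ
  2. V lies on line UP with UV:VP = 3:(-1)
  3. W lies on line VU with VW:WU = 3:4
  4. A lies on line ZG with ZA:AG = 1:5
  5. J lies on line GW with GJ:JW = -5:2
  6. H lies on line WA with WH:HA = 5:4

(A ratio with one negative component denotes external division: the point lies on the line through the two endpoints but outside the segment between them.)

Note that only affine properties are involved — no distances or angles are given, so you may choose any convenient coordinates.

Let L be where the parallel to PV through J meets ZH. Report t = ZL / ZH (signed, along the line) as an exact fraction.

t = 9/17

Assign P = (0, 0), Z = (1, 0), G = (0, 1) — the answer is frame-independent, so this choice is without loss of generality.
1. U is the midpoint of GZ ⇒ U = (1/2, 1/2)
2. V lies on line UP with UV:VP = 3:(-1) ⇒ V = (-1/4, -1/4)
3. W lies on line VU with VW:WU = 3:4 ⇒ W = (1/14, 1/14)
4. A lies on line ZG with ZA:AG = 1:5 ⇒ A = (5/6, 1/6)
5. J lies on line GW with GJ:JW = -5:2 ⇒ J = (5/42, -23/42)
6. H lies on line WA with WH:HA = 5:4 ⇒ H = (187/378, 47/378)
through J parallel to PV: direction (-1/4, -1/4); meets ZH at L = (523/714, 47/714)
L = Z + t·(H−Z) with t = 9/17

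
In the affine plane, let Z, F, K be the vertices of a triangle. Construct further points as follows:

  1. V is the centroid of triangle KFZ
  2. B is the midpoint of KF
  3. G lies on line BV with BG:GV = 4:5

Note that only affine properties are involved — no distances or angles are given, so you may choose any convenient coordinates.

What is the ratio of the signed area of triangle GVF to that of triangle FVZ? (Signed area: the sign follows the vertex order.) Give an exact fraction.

[GVF]:[FVZ] = 5/18

Set Z = (0, 0), F = (1, 0), K = (0, 1); any affine frame gives the same invariant.
1. V is the centroid of triangle KFZ ⇒ V = (1/3, 1/3)
2. B is the midpoint of KF ⇒ B = (1/2, 1/2)
3. G lies on line BV with BG:GV = 4:5 ⇒ G = (23/54, 23/54)
2·[GVF] = 5/54, 2·[FVZ] = 1/3
[GVF]:[FVZ] = 5/54:1/3 = 5/18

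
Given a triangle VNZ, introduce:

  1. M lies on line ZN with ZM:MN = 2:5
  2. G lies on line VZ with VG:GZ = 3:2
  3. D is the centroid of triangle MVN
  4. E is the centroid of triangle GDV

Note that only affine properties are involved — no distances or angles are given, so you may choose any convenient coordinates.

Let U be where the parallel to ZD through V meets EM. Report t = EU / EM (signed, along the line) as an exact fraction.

Work in coordinates with V = (0, 0), N = (1, 0), Z = (0, 1).
1. M lies on line ZN with ZM:MN = 2:5 ⇒ M = (2/7, 5/7)
2. G lies on line VZ with VG:GZ = 3:2 ⇒ G = (0, 3/5)
3. D is the centroid of triangle MVN ⇒ D = (3/7, 5/21)
4. E is the centroid of triangle GDV ⇒ E = (1/7, 88/315)
through V parallel to ZD: direction (3/7, -16/21); meets EM at U = (1/31, -16/279)
U = E + t·(M−E) with t = -24/31

t = -24/31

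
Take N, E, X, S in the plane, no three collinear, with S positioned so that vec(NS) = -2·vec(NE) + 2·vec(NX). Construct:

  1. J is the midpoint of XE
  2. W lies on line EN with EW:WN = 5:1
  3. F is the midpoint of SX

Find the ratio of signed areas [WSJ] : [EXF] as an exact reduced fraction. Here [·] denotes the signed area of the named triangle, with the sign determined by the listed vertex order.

Assign N = (0, 0), E = (1, 0), X = (0, 1), S = (-2, 2) — the answer is frame-independent, so this choice is without loss of generality.
1. J is the midpoint of XE ⇒ J = (1/2, 1/2)
2. W lies on line EN with EW:WN = 5:1 ⇒ W = (1/6, 0)
3. F is the midpoint of SX ⇒ F = (-1, 3/2)
2·[WSJ] = -7/4, 2·[EXF] = 1/2
[WSJ]:[EXF] = -7/4:1/2 = -7/2

[WSJ]:[EXF] = -7/2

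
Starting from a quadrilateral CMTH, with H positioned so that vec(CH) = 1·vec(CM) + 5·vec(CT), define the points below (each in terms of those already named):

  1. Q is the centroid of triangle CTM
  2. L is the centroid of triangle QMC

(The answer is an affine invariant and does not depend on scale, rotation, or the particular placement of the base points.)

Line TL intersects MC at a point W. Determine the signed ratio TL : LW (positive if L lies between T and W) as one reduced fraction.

Work in coordinates with C = (0, 0), M = (1, 0), T = (0, 1), H = (1, 5).
1. Q is the centroid of triangle CTM ⇒ Q = (1/3, 1/3)
2. L is the centroid of triangle QMC ⇒ L = (4/9, 1/9)
line TL meets MC at W = (1/2, 0)
L = T + t·(W−T) with t = 8/9, so TL:LW = 8/9:1/9

TL:LW = 8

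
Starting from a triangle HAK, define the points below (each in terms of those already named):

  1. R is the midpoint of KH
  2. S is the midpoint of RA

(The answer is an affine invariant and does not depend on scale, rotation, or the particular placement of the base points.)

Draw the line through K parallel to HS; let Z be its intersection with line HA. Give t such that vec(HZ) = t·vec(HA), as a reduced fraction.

Set H = (0, 0), A = (1, 0), K = (0, 1); any affine frame gives the same invariant.
1. R is the midpoint of KH ⇒ R = (0, 1/2)
2. S is the midpoint of RA ⇒ S = (1/2, 1/4)
through K parallel to HS: direction (1/2, 1/4); meets HA at Z = (-2, 0)
Z = H + t·(A−H) with t = -2

t = -2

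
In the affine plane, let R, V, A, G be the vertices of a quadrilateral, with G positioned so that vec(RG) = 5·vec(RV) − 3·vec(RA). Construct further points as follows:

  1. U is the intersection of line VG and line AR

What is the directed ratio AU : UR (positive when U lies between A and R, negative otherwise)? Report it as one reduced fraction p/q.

Choose coordinates R = (0, 0), V = (1, 0), A = (0, 1), G = (5, -3).
1. U is the intersection of line VG and line AR ⇒ U = (0, 3/4)
U = A + t·(R−A) with t = 1/4, so AU:UR = t:(1−t) = 1/4:3/4

AU:UR = 1/3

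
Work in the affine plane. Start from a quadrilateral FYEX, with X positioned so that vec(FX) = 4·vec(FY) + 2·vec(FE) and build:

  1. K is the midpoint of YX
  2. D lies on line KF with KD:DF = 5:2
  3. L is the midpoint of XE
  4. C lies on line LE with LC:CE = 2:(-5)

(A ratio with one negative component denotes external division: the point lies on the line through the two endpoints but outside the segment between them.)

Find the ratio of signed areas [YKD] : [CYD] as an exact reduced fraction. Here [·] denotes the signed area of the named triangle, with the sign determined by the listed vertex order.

[YKD]:[CYD] = -3/5

Set F = (0, 0), Y = (1, 0), E = (0, 1), X = (4, 2); any affine frame gives the same invariant.
1. K is the midpoint of YX ⇒ K = (5/2, 1)
2. D lies on line KF with KD:DF = 5:2 ⇒ D = (5/7, 2/7)
3. L is the midpoint of XE ⇒ L = (2, 3/2)
4. C lies on line LE with LC:CE = 2:(-5) ⇒ C = (10/3, 11/6)
2·[YKD] = 5/7, 2·[CYD] = -25/21
[YKD]:[CYD] = 5/7:-25/21 = -3/5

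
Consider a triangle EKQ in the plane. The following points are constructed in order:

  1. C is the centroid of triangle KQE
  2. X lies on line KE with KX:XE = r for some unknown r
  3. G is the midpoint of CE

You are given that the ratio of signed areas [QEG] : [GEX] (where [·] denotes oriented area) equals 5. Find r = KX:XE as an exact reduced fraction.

r = 4

Set E = (0, 0), K = (1, 0), Q = (0, 1); any affine frame gives the same invariant.
1. C is the centroid of triangle KQE ⇒ C = (1/3, 1/3)
2. With KX:XE = r, write λ = r/(r+1) so X = K + λ·(E−K); X is affine-linear in λ
3. G is the midpoint of CE ⇒ G = (1/6, 1/6)
Every point depending on X is an affine combination of X and λ-independent points, so each such coordinate is linear in λ; the λ² term in each signed area is a multiple of (E−K)×(E−K) = 0, so 2·[QEG] and 2·[GEX] are each linear in λ. Evaluating at λ=0 and λ=1:
  2·[QEG] = 1/6,   2·[GEX] = -1/6·λ + 1/6
So [QEG]:[GEX] = (1/6) / (-1/6·λ + 1/6). Setting this equal to 5:
  1/6 = 5·(-1/6·λ + 1/6)  ⇒  λ = 4/5
Then r = λ/(1−λ) = (4/5)/(1/5) = 4. Check: with r = 4, X = (1/5, 0) and [QEG]:[GEX] = 5 as required.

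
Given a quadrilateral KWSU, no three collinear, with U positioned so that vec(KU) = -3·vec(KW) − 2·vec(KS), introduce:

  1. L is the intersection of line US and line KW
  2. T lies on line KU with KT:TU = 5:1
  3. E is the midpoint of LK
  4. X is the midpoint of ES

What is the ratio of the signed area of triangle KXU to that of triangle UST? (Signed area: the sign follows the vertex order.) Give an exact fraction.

[KXU]:[UST] = -4

Work in coordinates with K = (0, 0), W = (1, 0), S = (0, 1), U = (-3, -2).
1. L is the intersection of line US and line KW ⇒ L = (-1, 0)
2. T lies on line KU with KT:TU = 5:1 ⇒ T = (-5/2, -5/3)
3. E is the midpoint of LK ⇒ E = (-1/2, 0)
4. X is the midpoint of ES ⇒ X = (-1/4, 1/2)
2·[KXU] = 2, 2·[UST] = -1/2
[KXU]:[UST] = 2:-1/2 = -4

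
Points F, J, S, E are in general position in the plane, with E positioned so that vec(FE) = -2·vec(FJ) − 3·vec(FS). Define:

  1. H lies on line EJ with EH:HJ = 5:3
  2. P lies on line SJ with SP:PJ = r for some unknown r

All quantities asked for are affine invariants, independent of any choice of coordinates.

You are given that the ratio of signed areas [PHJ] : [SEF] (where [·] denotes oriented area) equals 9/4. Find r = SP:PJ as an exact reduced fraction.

Choose coordinates F = (0, 0), J = (1, 0), S = (0, 1), E = (-2, -3).
1. H lies on line EJ with EH:HJ = 5:3 ⇒ H = (-1/8, -9/8)
2. With SP:PJ = r, write λ = r/(r+1) so P = S + λ·(J−S); P is affine-linear in λ
Every point depending on P is an affine combination of P and λ-independent points, so each such coordinate is linear in λ; the λ² term in each signed area is a multiple of (J−S)×(J−S) = 0, so 2·[PHJ] and 2·[SEF] are each linear in λ. Evaluating at λ=0 and λ=1:
  2·[PHJ] = -9/4·λ + 9/4,   2·[SEF] = 2
So [PHJ]:[SEF] = (-9/4·λ + 9/4) / (2). Setting this equal to 9/4:
  -9/4·λ + 9/4 = 9/4·(2)  ⇒  λ = -1
Then r = λ/(1−λ) = (-1)/(2) = -1/2. Check: with r = -1/2, P = (-1, 2) and [PHJ]:[SEF] = 9/4 as required.

r = -1/2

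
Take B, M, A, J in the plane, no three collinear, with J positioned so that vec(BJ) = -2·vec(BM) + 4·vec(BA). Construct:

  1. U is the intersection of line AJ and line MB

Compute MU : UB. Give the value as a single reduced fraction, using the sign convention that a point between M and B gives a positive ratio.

MU:UB = 1/2

Choose coordinates B = (0, 0), M = (1, 0), A = (0, 1), J = (-2, 4).
1. U is the intersection of line AJ and line MB ⇒ U = (2/3, 0)
U = M + t·(B−M) with t = 1/3, so MU:UB = t:(1−t) = 1/3:2/3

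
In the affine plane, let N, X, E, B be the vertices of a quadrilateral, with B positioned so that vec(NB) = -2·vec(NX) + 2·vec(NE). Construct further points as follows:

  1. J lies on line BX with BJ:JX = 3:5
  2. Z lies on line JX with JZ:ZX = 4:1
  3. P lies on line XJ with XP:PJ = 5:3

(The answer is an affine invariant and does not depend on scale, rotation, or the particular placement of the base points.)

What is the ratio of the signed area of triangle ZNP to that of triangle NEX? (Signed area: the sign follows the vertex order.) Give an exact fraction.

Choose coordinates N = (0, 0), X = (1, 0), E = (0, 1), B = (-2, 2).
1. J lies on line BX with BJ:JX = 3:5 ⇒ J = (-7/8, 5/4)
2. Z lies on line JX with JZ:ZX = 4:1 ⇒ Z = (5/8, 1/4)
3. P lies on line XJ with XP:PJ = 5:3 ⇒ P = (-11/64, 25/32)
2·[ZNP] = -17/32, 2·[NEX] = -1
[ZNP]:[NEX] = -17/32:-1 = 17/32

[ZNP]:[NEX] = 17/32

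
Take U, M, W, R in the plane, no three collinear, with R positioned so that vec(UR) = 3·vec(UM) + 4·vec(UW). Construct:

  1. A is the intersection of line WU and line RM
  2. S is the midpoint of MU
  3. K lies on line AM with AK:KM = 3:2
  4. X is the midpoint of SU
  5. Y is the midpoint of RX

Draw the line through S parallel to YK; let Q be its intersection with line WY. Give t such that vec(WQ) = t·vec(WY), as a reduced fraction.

t = 97/141

Set U = (0, 0), M = (1, 0), W = (0, 1), R = (3, 4); any affine frame gives the same invariant.
1. A is the intersection of line WU and line RM ⇒ A = (0, -2)
2. S is the midpoint of MU ⇒ S = (1/2, 0)
3. K lies on line AM with AK:KM = 3:2 ⇒ K = (3/5, -4/5)
4. X is the midpoint of SU ⇒ X = (1/4, 0)
5. Y is the midpoint of RX ⇒ Y = (13/8, 2)
through S parallel to YK: direction (-41/40, -14/5); meets WY at Q = (1261/1128, 238/141)
Q = W + t·(Y−W) with t = 97/141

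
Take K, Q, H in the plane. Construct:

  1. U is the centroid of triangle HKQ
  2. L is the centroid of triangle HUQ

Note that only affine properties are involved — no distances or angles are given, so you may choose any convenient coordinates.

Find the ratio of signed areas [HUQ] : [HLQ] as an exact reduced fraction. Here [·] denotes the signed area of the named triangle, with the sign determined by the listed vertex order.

Set K = (0, 0), Q = (1, 0), H = (0, 1); any affine frame gives the same invariant.
1. U is the centroid of triangle HKQ ⇒ U = (1/3, 1/3)
2. L is the centroid of triangle HUQ ⇒ L = (4/9, 4/9)
2·[HUQ] = 1/3, 2·[HLQ] = 1/9
[HUQ]:[HLQ] = 1/3:1/9 = 3

[HUQ]:[HLQ] = 3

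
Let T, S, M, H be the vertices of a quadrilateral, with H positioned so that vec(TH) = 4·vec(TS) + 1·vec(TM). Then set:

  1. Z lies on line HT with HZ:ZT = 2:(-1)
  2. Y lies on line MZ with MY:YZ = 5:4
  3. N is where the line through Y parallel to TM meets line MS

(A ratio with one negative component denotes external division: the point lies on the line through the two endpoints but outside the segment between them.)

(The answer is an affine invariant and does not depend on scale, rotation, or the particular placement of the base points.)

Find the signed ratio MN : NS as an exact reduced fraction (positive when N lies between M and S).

MN:NS = -20/29

Assign T = (0, 0), S = (1, 0), M = (0, 1), H = (4, 1) — the answer is frame-independent, so this choice is without loss of generality.
1. Z lies on line HT with HZ:ZT = 2:(-1) ⇒ Z = (-4, -1)
2. Y lies on line MZ with MY:YZ = 5:4 ⇒ Y = (-20/9, -1/9)
3. N is where the line through Y parallel to TM meets line MS ⇒ N = (-20/9, 29/9)
N = M + t·(S−M) with t = -20/9, so MN:NS = t:(1−t) = -20/9:29/9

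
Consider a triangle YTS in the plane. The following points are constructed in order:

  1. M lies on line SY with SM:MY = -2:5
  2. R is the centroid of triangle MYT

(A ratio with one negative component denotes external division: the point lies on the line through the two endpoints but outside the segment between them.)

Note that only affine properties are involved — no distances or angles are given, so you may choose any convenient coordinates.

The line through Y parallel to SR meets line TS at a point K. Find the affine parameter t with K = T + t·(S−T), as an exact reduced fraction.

Work in coordinates with Y = (0, 0), T = (1, 0), S = (0, 1).
1. M lies on line SY with SM:MY = -2:5 ⇒ M = (0, 5/3)
2. R is the centroid of triangle MYT ⇒ R = (1/3, 5/9)
through Y parallel to SR: direction (1/3, -4/9); meets TS at K = (-3, 4)
K = T + t·(S−T) with t = 4

t = 4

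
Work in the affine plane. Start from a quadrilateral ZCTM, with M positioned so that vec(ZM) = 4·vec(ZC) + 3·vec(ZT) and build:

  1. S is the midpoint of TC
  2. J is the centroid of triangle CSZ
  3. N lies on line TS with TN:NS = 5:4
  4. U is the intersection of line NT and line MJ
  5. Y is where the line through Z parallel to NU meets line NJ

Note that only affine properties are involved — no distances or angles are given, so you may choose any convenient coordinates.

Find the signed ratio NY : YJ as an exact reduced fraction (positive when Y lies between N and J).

Assign Z = (0, 0), C = (1, 0), T = (0, 1), M = (4, 3) — the answer is frame-independent, so this choice is without loss of generality.
1. S is the midpoint of TC ⇒ S = (1/2, 1/2)
2. J is the centroid of triangle CSZ ⇒ J = (1/2, 1/6)
3. N lies on line TS with TN:NS = 5:4 ⇒ N = (5/18, 13/18)
4. U is the intersection of line NT and line MJ ⇒ U = (13/19, 6/19)
5. Y is where the line through Z parallel to NU meets line NJ ⇒ Y = (17/18, -17/18)
Y = N + t·(J−N) with t = 3, so NY:YJ = t:(1−t) = 3:-2

NY:YJ = -3/2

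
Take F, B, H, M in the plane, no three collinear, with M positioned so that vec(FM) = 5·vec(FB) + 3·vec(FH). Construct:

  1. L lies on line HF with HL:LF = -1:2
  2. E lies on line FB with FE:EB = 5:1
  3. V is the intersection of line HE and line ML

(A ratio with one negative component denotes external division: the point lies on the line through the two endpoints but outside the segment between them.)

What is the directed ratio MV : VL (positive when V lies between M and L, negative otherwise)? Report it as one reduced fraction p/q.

MV:VL = -8

Choose coordinates F = (0, 0), B = (1, 0), H = (0, 1), M = (5, 3).
1. L lies on line HF with HL:LF = -1:2 ⇒ L = (0, 2)
2. E lies on line FB with FE:EB = 5:1 ⇒ E = (5/6, 0)
3. V is the intersection of line HE and line ML ⇒ V = (-5/7, 13/7)
V = M + t·(L−M) with t = 8/7, so MV:VL = t:(1−t) = 8/7:-1/7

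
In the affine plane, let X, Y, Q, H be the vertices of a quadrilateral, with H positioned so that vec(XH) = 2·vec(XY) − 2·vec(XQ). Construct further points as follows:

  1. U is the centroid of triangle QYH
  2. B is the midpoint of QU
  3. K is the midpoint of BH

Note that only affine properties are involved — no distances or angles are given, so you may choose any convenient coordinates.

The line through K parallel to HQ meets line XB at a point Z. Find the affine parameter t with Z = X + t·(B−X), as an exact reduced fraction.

Assign X = (0, 0), Y = (1, 0), Q = (0, 1), H = (2, -2) — the answer is frame-independent, so this choice is without loss of generality.
1. U is the centroid of triangle QYH ⇒ U = (1, -1/3)
2. B is the midpoint of QU ⇒ B = (1/2, 1/3)
3. K is the midpoint of BH ⇒ K = (5/4, -5/6)
through K parallel to HQ: direction (-2, 3); meets XB at Z = (25/52, 25/78)
Z = X + t·(B−X) with t = 25/26

t = 25/26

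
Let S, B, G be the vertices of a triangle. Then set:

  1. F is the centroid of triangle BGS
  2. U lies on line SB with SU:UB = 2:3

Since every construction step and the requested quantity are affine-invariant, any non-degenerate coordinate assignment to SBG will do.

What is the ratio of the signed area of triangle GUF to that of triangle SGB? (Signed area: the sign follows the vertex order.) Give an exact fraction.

Assign S = (0, 0), B = (1, 0), G = (0, 1) — the answer is frame-independent, so this choice is without loss of generality.
1. F is the centroid of triangle BGS ⇒ F = (1/3, 1/3)
2. U lies on line SB with SU:UB = 2:3 ⇒ U = (2/5, 0)
2·[GUF] = 1/15, 2·[SGB] = -1
[GUF]:[SGB] = 1/15:-1 = -1/15

[GUF]:[SGB] = -1/15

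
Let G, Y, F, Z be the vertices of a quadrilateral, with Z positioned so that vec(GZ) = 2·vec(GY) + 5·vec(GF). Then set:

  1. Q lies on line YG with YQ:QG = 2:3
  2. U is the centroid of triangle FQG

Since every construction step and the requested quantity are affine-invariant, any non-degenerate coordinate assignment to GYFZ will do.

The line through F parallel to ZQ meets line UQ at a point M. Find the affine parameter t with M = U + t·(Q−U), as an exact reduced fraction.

Assign G = (0, 0), Y = (1, 0), F = (0, 1), Z = (2, 5) — the answer is frame-independent, so this choice is without loss of generality.
1. Q lies on line YG with YQ:QG = 2:3 ⇒ Q = (3/5, 0)
2. U is the centroid of triangle FQG ⇒ U = (1/5, 1/3)
through F parallel to ZQ: direction (-7/5, -5); meets UQ at M = (-21/185, 22/37)
M = U + t·(Q−U) with t = -29/37

t = -29/37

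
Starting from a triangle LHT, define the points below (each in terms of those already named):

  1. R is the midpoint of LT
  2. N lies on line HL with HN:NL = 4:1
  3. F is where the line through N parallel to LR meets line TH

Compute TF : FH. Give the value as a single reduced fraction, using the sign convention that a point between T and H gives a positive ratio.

Choose coordinates L = (0, 0), H = (1, 0), T = (0, 1).
1. R is the midpoint of LT ⇒ R = (0, 1/2)
2. N lies on line HL with HN:NL = 4:1 ⇒ N = (1/5, 0)
3. F is where the line through N parallel to LR meets line TH ⇒ F = (1/5, 4/5)
F = T + t·(H−T) with t = 1/5, so TF:FH = t:(1−t) = 1/5:4/5

TF:FH = 1/4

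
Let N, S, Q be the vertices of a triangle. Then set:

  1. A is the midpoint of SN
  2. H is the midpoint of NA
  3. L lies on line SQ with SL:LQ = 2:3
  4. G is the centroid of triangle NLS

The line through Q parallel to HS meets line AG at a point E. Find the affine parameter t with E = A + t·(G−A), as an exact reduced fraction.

t = 15/2

Assign N = (0, 0), S = (1, 0), Q = (0, 1) — the answer is frame-independent, so this choice is without loss of generality.
1. A is the midpoint of SN ⇒ A = (1/2, 0)
2. H is the midpoint of NA ⇒ H = (1/4, 0)
3. L lies on line SQ with SL:LQ = 2:3 ⇒ L = (3/5, 2/5)
4. G is the centroid of triangle NLS ⇒ G = (8/15, 2/15)
through Q parallel to HS: direction (3/4, 0); meets AG at E = (3/4, 1)
E = A + t·(G−A) with t = 15/2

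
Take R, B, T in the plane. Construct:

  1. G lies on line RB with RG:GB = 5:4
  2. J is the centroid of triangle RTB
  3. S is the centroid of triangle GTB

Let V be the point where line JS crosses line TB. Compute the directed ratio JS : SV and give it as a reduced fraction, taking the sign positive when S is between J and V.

Set R = (0, 0), B = (1, 0), T = (0, 1); any affine frame gives the same invariant.
1. G lies on line RB with RG:GB = 5:4 ⇒ G = (5/9, 0)
2. J is the centroid of triangle RTB ⇒ J = (1/3, 1/3)
3. S is the centroid of triangle GTB ⇒ S = (14/27, 1/3)
line JS meets TB at V = (2/3, 1/3)
S = J + t·(V−J) with t = 5/9, so JS:SV = 5/9:4/9

JS:SV = 5/4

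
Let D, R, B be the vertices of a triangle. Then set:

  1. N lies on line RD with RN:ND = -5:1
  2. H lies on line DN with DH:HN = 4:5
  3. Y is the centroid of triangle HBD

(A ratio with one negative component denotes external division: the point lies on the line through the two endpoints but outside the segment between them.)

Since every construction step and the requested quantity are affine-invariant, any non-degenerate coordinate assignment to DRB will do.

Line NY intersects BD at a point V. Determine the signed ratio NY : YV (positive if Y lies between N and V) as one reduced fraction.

Assign D = (0, 0), R = (1, 0), B = (0, 1) — the answer is frame-independent, so this choice is without loss of generality.
1. N lies on line RD with RN:ND = -5:1 ⇒ N = (-1/4, 0)
2. H lies on line DN with DH:HN = 4:5 ⇒ H = (-1/9, 0)
3. Y is the centroid of triangle HBD ⇒ Y = (-1/27, 1/3)
line NY meets BD at V = (0, 9/23)
Y = N + t·(V−N) with t = 23/27, so NY:YV = 23/27:4/27

NY:YV = 23/4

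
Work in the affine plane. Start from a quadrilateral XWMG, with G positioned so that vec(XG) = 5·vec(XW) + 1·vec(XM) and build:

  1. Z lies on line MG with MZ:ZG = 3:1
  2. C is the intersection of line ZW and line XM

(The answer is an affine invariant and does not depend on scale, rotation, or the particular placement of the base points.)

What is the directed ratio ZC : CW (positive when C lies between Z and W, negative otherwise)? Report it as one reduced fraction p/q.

Assign X = (0, 0), W = (1, 0), M = (0, 1), G = (5, 1) — the answer is frame-independent, so this choice is without loss of generality.
1. Z lies on line MG with MZ:ZG = 3:1 ⇒ Z = (15/4, 1)
2. C is the intersection of line ZW and line XM ⇒ C = (0, -4/11)
C = Z + t·(W−Z) with t = 15/11, so ZC:CW = t:(1−t) = 15/11:-4/11

ZC:CW = -15/4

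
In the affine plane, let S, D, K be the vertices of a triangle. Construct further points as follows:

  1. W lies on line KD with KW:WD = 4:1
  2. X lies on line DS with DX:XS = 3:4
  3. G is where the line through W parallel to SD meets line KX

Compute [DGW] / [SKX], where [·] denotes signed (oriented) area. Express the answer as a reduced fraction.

Set S = (0, 0), D = (1, 0), K = (0, 1); any affine frame gives the same invariant.
1. W lies on line KD with KW:WD = 4:1 ⇒ W = (4/5, 1/5)
2. X lies on line DS with DX:XS = 3:4 ⇒ X = (4/7, 0)
3. G is where the line through W parallel to SD meets line KX ⇒ G = (16/35, 1/5)
2·[DGW] = -12/175, 2·[SKX] = -4/7
[DGW]:[SKX] = -12/175:-4/7 = 3/25

[DGW]:[SKX] = 3/25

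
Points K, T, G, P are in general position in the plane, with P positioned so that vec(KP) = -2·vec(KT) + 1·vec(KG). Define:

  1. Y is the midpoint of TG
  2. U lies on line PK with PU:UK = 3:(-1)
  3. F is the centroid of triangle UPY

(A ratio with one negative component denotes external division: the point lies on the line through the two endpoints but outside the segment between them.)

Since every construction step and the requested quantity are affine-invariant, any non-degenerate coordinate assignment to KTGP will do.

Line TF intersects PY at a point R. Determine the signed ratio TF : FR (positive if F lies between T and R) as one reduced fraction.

TF:FR = 1/3

Set K = (0, 0), T = (1, 0), G = (0, 1), P = (-2, 1); any affine frame gives the same invariant.
1. Y is the midpoint of TG ⇒ Y = (1/2, 1/2)
2. U lies on line PK with PU:UK = 3:(-1) ⇒ U = (1, -1/2)
3. F is the centroid of triangle UPY ⇒ F = (-1/6, 1/3)
line TF meets PY at R = (-11/3, 4/3)
F = T + t·(R−T) with t = 1/4, so TF:FR = 1/4:3/4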